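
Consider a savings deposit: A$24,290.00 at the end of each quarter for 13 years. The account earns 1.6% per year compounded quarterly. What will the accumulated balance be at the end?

This is an ordinary annuity: 52 deposits of A$24,290.00 at the end of each quarter.
Periodic rate r = 0.016/4 per quarter; n is counted in quarters.
FV = PMT × [((1+r)^n − 1)/r] = 24,290 × [(1+r)^52 − 1] / r = A$1,400,940.64

A$1,400,940.64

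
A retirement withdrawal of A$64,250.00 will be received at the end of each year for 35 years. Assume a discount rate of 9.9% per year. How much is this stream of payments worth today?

This is an ordinary annuity: 35 payments of A$64,250.00 at the end of each year.
Periodic rate r = 0.099 per year.
PV = PMT × [(1 − (1+r)^−n)/r] = 64,250 × [1 − (1+r)^−35] / r = A$625,149.22

A$625,149.22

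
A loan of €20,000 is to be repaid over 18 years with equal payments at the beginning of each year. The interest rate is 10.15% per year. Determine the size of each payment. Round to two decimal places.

Level annuity due; solve PV = PMT × [(1 − (1+r)^−n)/r] × (1+r) for PMT.
Periodic rate r = 0.1015 per year.
With n = 18: PMT = 20,000 / ([(1 − (1+r)^−n)/r] × (1+r)) = €2,235.23

€2,235.23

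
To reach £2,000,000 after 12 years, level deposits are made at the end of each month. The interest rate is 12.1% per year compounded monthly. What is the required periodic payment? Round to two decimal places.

£6,222.94

Level ordinary annuity; solve FV = PMT × [((1+r)^n − 1)/r] for PMT.
Periodic rate r = 0.121/12 per month; n is counted in months.
With n = 144: PMT = 2,000,000 / ([((1+r)^n − 1)/r]) = £6,222.94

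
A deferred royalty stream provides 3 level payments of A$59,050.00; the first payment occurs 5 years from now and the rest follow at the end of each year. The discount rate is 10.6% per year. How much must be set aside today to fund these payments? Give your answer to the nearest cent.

Ordinary annuity of 3 payments, first payment at period 5.
Periodic rate r = 0.106 per year.
The ordinary-annuity PV formula values the stream one period before the first payment (period 4); discount that back 4 periods:
PV₀ = 59,050 × [1 − (1+r)^−3] / r × (1+r)^−4 = A$97,113.27

A$97,113.27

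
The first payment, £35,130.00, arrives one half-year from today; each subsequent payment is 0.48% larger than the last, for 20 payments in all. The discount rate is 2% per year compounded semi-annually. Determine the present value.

Periodic rate r = 0.02/2 per half-year; n is counted in half-years.
Growing ordinary annuity: PV = PMT₁ × [1 − ((1+g)/(1+r))^n] / (r − g) = 35,130 × [1 − ((1+0.0048)/(1+r))^20] / (r − 0.0048) = £662,647.45.

£662,647.45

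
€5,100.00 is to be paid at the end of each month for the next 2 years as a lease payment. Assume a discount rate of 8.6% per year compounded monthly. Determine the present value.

This is an ordinary annuity: 24 payments of €5,100.00 at the end of each month.
Periodic rate r = 0.086/12 per month; n is counted in months.
PV = PMT × [(1 − (1+r)^−n)/r] = 5,100 × [1 − (1+r)^−24] / r = €112,084.38

€112,084.38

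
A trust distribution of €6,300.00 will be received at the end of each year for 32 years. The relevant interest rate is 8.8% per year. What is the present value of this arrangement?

This is an ordinary annuity: 32 payments of €6,300.00 at the end of each year.
Periodic rate r = 0.088 per year.
PV = PMT × [(1 − (1+r)^−n)/r] = 6,300 × [1 − (1+r)^−32] / r = €66,774.39

€66,774.39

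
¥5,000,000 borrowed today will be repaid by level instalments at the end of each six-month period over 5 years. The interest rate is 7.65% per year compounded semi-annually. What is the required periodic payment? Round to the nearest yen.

¥611,096

Level ordinary annuity; solve PV = PMT × [(1 − (1+r)^−n)/r] for PMT.
Periodic rate r = 0.0765/2 per half-year; n is counted in half-years.
With n = 10: PMT = 5,000,000 / ([(1 − (1+r)^−n)/r]) = ¥611,096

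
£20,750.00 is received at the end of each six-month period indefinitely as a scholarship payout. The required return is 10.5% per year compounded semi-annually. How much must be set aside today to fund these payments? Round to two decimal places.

Periodic rate r = 0.105/2 per half-year.
Level perpetuity: PV = PMT / r = 20,750 / (0.105/2) = £395,238.10.

£395,238.10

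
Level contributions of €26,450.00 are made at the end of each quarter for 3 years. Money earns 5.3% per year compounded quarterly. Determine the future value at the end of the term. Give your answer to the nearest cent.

This is an ordinary annuity: 12 deposits of €26,450.00 at the end of each quarter.
Periodic rate r = 0.053/4 per quarter; n is counted in quarters.
FV = PMT × [((1+r)^n − 1)/r] = 26,450 × [(1+r)^12 − 1] / r = €341,583.24

€341,583.24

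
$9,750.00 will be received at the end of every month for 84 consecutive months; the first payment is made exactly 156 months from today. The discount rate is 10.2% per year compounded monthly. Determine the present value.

$157,181.30

Ordinary annuity of 84 payments, first payment at period 156.
Periodic rate r = 0.102/12 per month; n is counted in months.
The ordinary-annuity PV formula values the stream one period before the first payment (period 155); discount that back 155 periods:
PV₀ = 9,750 × [1 − (1+r)^−84] / r × (1+r)^−155 = $157,181.30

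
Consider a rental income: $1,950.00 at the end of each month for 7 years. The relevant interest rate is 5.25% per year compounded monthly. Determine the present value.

$136,825.99

This is an ordinary annuity: 84 payments of $1,950.00 at the end of each month.
Periodic rate r = 0.0525/12 per month; n is counted in months.
PV = PMT × [(1 − (1+r)^−n)/r] = 1,950 × [1 − (1+r)^−84] / r = $136,825.99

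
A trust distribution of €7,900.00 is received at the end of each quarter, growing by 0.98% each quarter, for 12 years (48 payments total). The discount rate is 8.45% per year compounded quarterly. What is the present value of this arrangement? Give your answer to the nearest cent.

€289,159.43

Periodic rate r = 0.0845/4 per quarter; n is counted in quarters.
Growing ordinary annuity: PV = PMT₁ × [1 − ((1+g)/(1+r))^n] / (r − g) = 7,900 × [1 − ((1+0.0098)/(1+r))^48] / (r − 0.0098) = €289,159.43.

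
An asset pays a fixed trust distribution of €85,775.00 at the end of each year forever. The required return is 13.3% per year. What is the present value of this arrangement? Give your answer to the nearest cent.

Periodic rate r = 0.133 per year.
Level perpetuity: PV = PMT / r = 85,775 / (0.133) = €644,924.81.

€644,924.81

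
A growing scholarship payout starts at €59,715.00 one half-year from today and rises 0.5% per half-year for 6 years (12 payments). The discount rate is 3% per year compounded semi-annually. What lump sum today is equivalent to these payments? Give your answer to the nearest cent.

€668,963.45

Periodic rate r = 0.03/2 per half-year; n is counted in half-years.
Growing ordinary annuity: PV = PMT₁ × [1 − ((1+g)/(1+r))^n] / (r − g) = 59,715 × [1 − ((1+0.005)/(1+r))^12] / (r − 0.005) = €668,963.45.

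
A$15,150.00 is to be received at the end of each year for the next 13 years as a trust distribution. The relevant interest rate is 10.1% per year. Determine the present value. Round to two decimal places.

A$107,060.59

This is an ordinary annuity: 13 payments of A$15,150.00 at the end of each year.
Periodic rate r = 0.101 per year.
PV = PMT × [(1 − (1+r)^−n)/r] = 15,150 × [1 − (1+r)^−13] / r = A$107,060.59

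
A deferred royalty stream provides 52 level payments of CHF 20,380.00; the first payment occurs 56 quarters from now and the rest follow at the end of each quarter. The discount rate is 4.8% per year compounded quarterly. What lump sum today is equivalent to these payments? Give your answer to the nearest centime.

Ordinary annuity of 52 payments, first payment at period 56.
Periodic rate r = 0.048/4 per quarter; n is counted in quarters.
The ordinary-annuity PV formula values the stream one period before the first payment (period 55); discount that back 55 periods:
PV₀ = 20,380 × [1 − (1+r)^−52] / r × (1+r)^−55 = CHF 407,317.77

CHF 407,317.77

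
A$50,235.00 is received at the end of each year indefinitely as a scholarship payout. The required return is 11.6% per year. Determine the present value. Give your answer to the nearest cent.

Periodic rate r = 0.116 per year.
Level perpetuity: PV = PMT / r = 50,235 / (0.116) = A$433,060.34.

A$433,060.34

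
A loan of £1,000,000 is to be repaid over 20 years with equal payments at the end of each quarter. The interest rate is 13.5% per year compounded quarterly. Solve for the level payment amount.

£36,300.79

Level ordinary annuity; solve PV = PMT × [(1 − (1+r)^−n)/r] for PMT.
Periodic rate r = 0.135/4 per quarter; n is counted in quarters.
With n = 80: PMT = 1,000,000 / ([(1 − (1+r)^−n)/r]) = £36,300.79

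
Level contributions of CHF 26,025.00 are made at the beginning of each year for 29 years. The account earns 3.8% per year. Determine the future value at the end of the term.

CHF 1,385,765.31

This is an annuity due: 29 deposits of CHF 26,025.00 at the beginning of each year.
Periodic rate r = 0.038 per year.
FV = PMT × [((1+r)^n − 1)/r] × (1+r) = 26,025 × [(1+r)^29 − 1] / r × (1+r) = CHF 1,385,765.31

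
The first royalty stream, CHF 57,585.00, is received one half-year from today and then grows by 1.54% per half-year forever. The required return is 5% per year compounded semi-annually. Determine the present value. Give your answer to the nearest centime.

CHF 5,998,437.50

Periodic rate r = 0.05/2 per half-year.
Growing perpetuity (Gordon): PV = PMT₁ / (r − g) = 57,585 / (r − 0.0154) = CHF 5,998,437.50.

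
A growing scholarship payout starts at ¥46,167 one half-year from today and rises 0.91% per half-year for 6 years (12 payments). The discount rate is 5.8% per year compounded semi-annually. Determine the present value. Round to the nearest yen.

¥484,660

Periodic rate r = 0.058/2 per half-year; n is counted in half-years.
Growing ordinary annuity: PV = PMT₁ × [1 − ((1+g)/(1+r))^n] / (r − g) = 46,167 × [1 − ((1+0.0091)/(1+r))^12] / (r − 0.0091) = ¥484,660.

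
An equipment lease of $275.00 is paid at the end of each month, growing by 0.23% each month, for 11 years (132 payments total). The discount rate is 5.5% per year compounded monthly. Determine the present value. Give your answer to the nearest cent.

$31,248.01

Periodic rate r = 0.055/12 per month; n is counted in months.
Growing ordinary annuity: PV = PMT₁ × [1 − ((1+g)/(1+r))^n] / (r − g) = 275 × [1 − ((1+0.0023)/(1+r))^132] / (r − 0.0023) = $31,248.01.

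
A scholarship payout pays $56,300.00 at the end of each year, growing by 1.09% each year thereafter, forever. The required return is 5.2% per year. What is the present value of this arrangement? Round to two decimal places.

$1,369,829.68

Periodic rate r = 0.052 per year.
Growing perpetuity (Gordon): PV = PMT₁ / (r − g) = 56,300 / (r − 0.0109) = $1,369,829.68.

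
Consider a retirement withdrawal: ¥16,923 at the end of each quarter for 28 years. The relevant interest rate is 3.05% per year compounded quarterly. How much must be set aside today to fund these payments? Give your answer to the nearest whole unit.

This is an ordinary annuity: 112 payments of ¥16,923 at the end of each quarter.
Periodic rate r = 0.0305/4 per quarter; n is counted in quarters.
PV = PMT × [(1 − (1+r)^−n)/r] = 16,923 × [1 − (1+r)^−112] / r = ¥1,271,522

¥1,271,522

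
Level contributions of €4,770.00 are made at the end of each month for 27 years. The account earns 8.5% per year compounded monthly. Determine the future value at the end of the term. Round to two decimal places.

€5,955,971.34

This is an ordinary annuity: 324 deposits of €4,770.00 at the end of each month.
Periodic rate r = 0.085/12 per month; n is counted in months.
FV = PMT × [((1+r)^n − 1)/r] = 4,770 × [(1+r)^324 − 1] / r = €5,955,971.34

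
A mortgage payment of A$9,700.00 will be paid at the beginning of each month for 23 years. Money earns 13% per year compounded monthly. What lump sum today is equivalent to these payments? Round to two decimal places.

A$858,832.45

This is an annuity due: 276 payments of A$9,700.00 at the beginning of each month.
Periodic rate r = 0.13/12 per month; n is counted in months.
PV = PMT × [(1 − (1+r)^−n)/r] × (1+r) = 9,700 × [1 − (1+r)^−276] / r × (1+r) = A$858,832.45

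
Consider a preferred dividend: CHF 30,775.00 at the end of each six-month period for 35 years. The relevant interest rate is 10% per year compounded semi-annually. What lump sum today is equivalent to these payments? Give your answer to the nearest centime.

This is an ordinary annuity: 70 payments of CHF 30,775.00 at the end of each six-month period.
Periodic rate r = 0.1/2 per half-year; n is counted in half-years.
PV = PMT × [(1 − (1+r)^−n)/r] = 30,775 × [1 − (1+r)^−70] / r = CHF 595,270.87

CHF 595,270.87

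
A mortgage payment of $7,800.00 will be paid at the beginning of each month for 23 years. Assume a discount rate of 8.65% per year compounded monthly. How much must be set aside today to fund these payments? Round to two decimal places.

This is an annuity due: 276 payments of $7,800.00 at the beginning of each month.
Periodic rate r = 0.0865/12 per month; n is counted in months.
PV = PMT × [(1 − (1+r)^−n)/r] × (1+r) = 7,800 × [1 − (1+r)^−276] / r × (1+r) = $939,757.18

$939,757.18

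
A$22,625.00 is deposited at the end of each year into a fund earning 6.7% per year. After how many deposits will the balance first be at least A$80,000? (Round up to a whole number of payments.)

Periodic rate r = 0.067 per year.
Ordinary annuity FV: 80,000 = 22,625 × [((1+r)^n − 1)/r].
(1+r)^n = 1 + 80,000 × r / 22,625, so n = ln(1 + 80,000·r/22,625) / ln(1+r) = 3.28.
Round up to a whole number of payments: n = 4.

4 payments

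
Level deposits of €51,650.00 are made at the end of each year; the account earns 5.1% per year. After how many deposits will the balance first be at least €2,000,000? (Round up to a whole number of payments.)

22 payments

Periodic rate r = 0.051 per year.
Ordinary annuity FV: 2,000,000 = 51,650 × [((1+r)^n − 1)/r].
(1+r)^n = 1 + 2,000,000 × r / 51,650, so n = ln(1 + 2,000,000·r/51,650) / ln(1+r) = 21.92.
Round up to a whole number of payments: n = 22.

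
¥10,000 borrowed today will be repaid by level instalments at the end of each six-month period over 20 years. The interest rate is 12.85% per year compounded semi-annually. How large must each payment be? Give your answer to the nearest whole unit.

¥701

Level ordinary annuity; solve PV = PMT × [(1 − (1+r)^−n)/r] for PMT.
Periodic rate r = 0.1285/2 per half-year; n is counted in half-years.
With n = 40: PMT = 10,000 / ([(1 − (1+r)^−n)/r]) = ¥701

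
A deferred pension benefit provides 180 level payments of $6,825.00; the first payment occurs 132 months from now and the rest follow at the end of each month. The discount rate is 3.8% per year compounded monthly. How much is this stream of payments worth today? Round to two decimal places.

$618,130.05

Ordinary annuity of 180 payments, first payment at period 132.
Periodic rate r = 0.038/12 per month; n is counted in months.
The ordinary-annuity PV formula values the stream one period before the first payment (period 131); discount that back 131 periods:
PV₀ = 6,825 × [1 − (1+r)^−180] / r × (1+r)^−131 = $618,130.05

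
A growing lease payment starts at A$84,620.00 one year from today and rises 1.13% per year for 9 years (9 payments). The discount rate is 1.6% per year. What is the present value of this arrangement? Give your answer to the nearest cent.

A$735,864.99

Periodic rate r = 0.016 per year.
Growing ordinary annuity: PV = PMT₁ × [1 − ((1+g)/(1+r))^n] / (r − g) = 84,620 × [1 − ((1+0.0113)/(1+r))^9] / (r − 0.0113) = A$735,864.99.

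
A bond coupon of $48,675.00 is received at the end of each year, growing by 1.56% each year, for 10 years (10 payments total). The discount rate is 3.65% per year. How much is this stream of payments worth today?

Periodic rate r = 0.0365 per year.
Growing ordinary annuity: PV = PMT₁ × [1 − ((1+g)/(1+r))^n] / (r − g) = 48,675 × [1 − ((1+0.0156)/(1+r))^10] / (r − 0.0156) = $429,210.15.

$429,210.15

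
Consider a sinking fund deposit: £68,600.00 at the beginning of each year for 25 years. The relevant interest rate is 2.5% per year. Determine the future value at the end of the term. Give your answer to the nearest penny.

£2,401,803.17

This is an annuity due: 25 deposits of £68,600.00 at the beginning of each year.
Periodic rate r = 0.025 per year.
FV = PMT × [((1+r)^n − 1)/r] × (1+r) = 68,600 × [(1+r)^25 − 1] / r × (1+r) = £2,401,803.17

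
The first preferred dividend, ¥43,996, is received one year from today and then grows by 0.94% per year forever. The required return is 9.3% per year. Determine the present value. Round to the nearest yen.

¥526,268

Periodic rate r = 0.093 per year.
Growing perpetuity (Gordon): PV = PMT₁ / (r − g) = 43,996 / (r − 0.0094) = ¥526,268.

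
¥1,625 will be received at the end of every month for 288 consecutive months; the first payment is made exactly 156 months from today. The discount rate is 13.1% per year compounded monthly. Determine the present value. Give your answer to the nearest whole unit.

¥26,449

Ordinary annuity of 288 payments, first payment at period 156.
Periodic rate r = 0.131/12 per month; n is counted in months.
The ordinary-annuity PV formula values the stream one period before the first payment (period 155); discount that back 155 periods:
PV₀ = 1,625 × [1 − (1+r)^−288] / r × (1+r)^−155 = ¥26,449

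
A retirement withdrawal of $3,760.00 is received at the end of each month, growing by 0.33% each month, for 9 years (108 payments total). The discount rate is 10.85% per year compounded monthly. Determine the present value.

$301,276.34

Periodic rate r = 0.1085/12 per month; n is counted in months.
Growing ordinary annuity: PV = PMT₁ × [1 − ((1+g)/(1+r))^n] / (r − g) = 3,760 × [1 − ((1+0.0033)/(1+r))^108] / (r − 0.0033) = $301,276.34.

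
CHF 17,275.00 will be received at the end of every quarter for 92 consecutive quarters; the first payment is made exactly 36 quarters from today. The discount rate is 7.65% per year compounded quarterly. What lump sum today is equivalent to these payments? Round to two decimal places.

CHF 383,974.14

Ordinary annuity of 92 payments, first payment at period 36.
Periodic rate r = 0.0765/4 per quarter; n is counted in quarters.
The ordinary-annuity PV formula values the stream one period before the first payment (period 35); discount that back 35 periods:
PV₀ = 17,275 × [1 − (1+r)^−92] / r × (1+r)^−35 = CHF 383,974.14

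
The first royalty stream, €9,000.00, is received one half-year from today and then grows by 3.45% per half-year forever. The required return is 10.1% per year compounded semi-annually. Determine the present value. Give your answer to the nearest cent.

Periodic rate r = 0.101/2 per half-year.
Growing perpetuity (Gordon): PV = PMT₁ / (r − g) = 9,000 / (r − 0.0345) = €562,500.00.

€562,500.00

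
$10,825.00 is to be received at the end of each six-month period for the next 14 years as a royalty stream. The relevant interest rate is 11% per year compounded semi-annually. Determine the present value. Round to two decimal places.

This is an ordinary annuity: 28 payments of $10,825.00 at the end of each six-month period.
Periodic rate r = 0.11/2 per half-year; n is counted in half-years.
PV = PMT × [(1 − (1+r)^−n)/r] = 10,825 × [1 − (1+r)^−28] / r = $152,864.39

$152,864.39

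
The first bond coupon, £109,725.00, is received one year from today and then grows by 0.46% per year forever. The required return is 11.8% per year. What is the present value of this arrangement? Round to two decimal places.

Periodic rate r = 0.118 per year.
Growing perpetuity (Gordon): PV = PMT₁ / (r − g) = 109,725 / (r − 0.0046) = £967,592.59.

£967,592.59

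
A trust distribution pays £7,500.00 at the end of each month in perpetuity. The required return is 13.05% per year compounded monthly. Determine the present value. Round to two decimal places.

£689,655.17

Periodic rate r = 0.1305/12 per month.
Level perpetuity: PV = PMT / r = 7,500 / (0.1305/12) = £689,655.17.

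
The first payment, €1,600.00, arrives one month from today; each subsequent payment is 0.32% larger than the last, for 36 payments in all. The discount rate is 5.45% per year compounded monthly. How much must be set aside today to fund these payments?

€56,019.45

Periodic rate r = 0.0545/12 per month; n is counted in months.
Growing ordinary annuity: PV = PMT₁ × [1 − ((1+g)/(1+r))^n] / (r − g) = 1,600 × [1 − ((1+0.0032)/(1+r))^36] / (r − 0.0032) = €56,019.45.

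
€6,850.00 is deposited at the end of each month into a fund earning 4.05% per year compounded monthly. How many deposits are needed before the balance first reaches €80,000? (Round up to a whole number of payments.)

12 payments

Periodic rate r = 0.0405/12 per month; n is counted in months.
Ordinary annuity FV: 80,000 = 6,850 × [((1+r)^n − 1)/r].
(1+r)^n = 1 + 80,000 × r / 6,850, so n = ln(1 + 80,000·r/6,850) / ln(1+r) = 11.47.
Round up to a whole number of payments: n = 12.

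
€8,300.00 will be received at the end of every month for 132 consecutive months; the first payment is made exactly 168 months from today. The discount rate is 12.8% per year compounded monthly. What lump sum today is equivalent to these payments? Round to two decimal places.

Ordinary annuity of 132 payments, first payment at period 168.
Periodic rate r = 0.128/12 per month; n is counted in months.
The ordinary-annuity PV formula values the stream one period before the first payment (period 167); discount that back 167 periods:
PV₀ = 8,300 × [1 − (1+r)^−132] / r × (1+r)^−167 = €99,684.50

€99,684.50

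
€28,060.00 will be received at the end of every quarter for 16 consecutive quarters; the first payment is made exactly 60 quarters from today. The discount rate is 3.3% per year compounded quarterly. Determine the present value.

Ordinary annuity of 16 payments, first payment at period 60.
Periodic rate r = 0.033/4 per quarter; n is counted in quarters.
The ordinary-annuity PV formula values the stream one period before the first payment (period 59); discount that back 59 periods:
PV₀ = 28,060 × [1 − (1+r)^−16] / r × (1+r)^−59 = €258,026.03

€258,026.03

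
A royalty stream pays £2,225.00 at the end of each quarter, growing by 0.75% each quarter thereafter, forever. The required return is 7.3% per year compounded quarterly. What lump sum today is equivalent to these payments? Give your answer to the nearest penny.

Periodic rate r = 0.073/4 per quarter.
Growing perpetuity (Gordon): PV = PMT₁ / (r − g) = 2,225 / (r − 0.0075) = £206,976.74.

£206,976.74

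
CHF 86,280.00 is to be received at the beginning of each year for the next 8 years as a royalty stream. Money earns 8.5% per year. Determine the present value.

CHF 527,905.35

This is an annuity due: 8 payments of CHF 86,280.00 at the beginning of each year.
Periodic rate r = 0.085 per year.
PV = PMT × [(1 − (1+r)^−n)/r] × (1+r) = 86,280 × [1 − (1+r)^−8] / r × (1+r) = CHF 527,905.35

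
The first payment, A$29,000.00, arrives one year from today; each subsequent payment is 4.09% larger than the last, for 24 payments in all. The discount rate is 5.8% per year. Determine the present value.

A$548,910.00

Periodic rate r = 0.058 per year.
Growing ordinary annuity: PV = PMT₁ × [1 − ((1+g)/(1+r))^n] / (r − g) = 29,000 × [1 − ((1+0.0409)/(1+r))^24] / (r − 0.0409) = A$548,910.00.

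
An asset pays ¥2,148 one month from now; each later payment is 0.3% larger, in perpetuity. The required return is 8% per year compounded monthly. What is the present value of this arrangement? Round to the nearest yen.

Periodic rate r = 0.08/12 per month.
Growing perpetuity (Gordon): PV = PMT₁ / (r − g) = 2,148 / (r − 0.003) = ¥585,818.

¥585,818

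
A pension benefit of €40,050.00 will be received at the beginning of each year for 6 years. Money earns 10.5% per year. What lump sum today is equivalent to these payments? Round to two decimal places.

€189,951.47

This is an annuity due: 6 payments of €40,050.00 at the beginning of each year.
Periodic rate r = 0.105 per year.
PV = PMT × [(1 − (1+r)^−n)/r] × (1+r) = 40,050 × [1 − (1+r)^−6] / r × (1+r) = €189,951.47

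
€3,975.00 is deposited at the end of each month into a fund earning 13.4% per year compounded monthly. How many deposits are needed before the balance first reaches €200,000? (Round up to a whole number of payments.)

41 payments

Periodic rate r = 0.134/12 per month; n is counted in months.
Ordinary annuity FV: 200,000 = 3,975 × [((1+r)^n − 1)/r].
(1+r)^n = 1 + 200,000 × r / 3,975, so n = ln(1 + 200,000·r/3,975) / ln(1+r) = 40.15.
Round up to a whole number of payments: n = 41.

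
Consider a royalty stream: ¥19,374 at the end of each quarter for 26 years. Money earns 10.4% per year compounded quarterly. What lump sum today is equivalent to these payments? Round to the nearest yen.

This is an ordinary annuity: 104 payments of ¥19,374 at the end of each quarter.
Periodic rate r = 0.104/4 per quarter; n is counted in quarters.
PV = PMT × [(1 − (1+r)^−n)/r] = 19,374 × [1 − (1+r)^−104] / r = ¥693,522

¥693,522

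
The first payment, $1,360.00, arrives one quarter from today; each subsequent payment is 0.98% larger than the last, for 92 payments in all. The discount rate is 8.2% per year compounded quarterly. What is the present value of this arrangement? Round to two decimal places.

Periodic rate r = 0.082/4 per quarter; n is counted in quarters.
Growing ordinary annuity: PV = PMT₁ × [1 − ((1+g)/(1+r))^n] / (r − g) = 1,360 × [1 − ((1+0.0098)/(1+r))^92] / (r − 0.0098) = $78,906.69.

$78,906.69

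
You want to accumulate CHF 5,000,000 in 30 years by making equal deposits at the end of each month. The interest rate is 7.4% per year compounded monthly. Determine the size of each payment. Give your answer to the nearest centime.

CHF 3,785.66

Level ordinary annuity; solve FV = PMT × [((1+r)^n − 1)/r] for PMT.
Periodic rate r = 0.074/12 per month; n is counted in months.
With n = 360: PMT = 5,000,000 / ([((1+r)^n − 1)/r]) = CHF 3,785.66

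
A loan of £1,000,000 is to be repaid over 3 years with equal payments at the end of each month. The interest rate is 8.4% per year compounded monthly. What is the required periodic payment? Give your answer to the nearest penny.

Level ordinary annuity; solve PV = PMT × [(1 − (1+r)^−n)/r] for PMT.
Periodic rate r = 0.084/12 per month; n is counted in months.
With n = 36: PMT = 1,000,000 / ([(1 − (1+r)^−n)/r]) = £31,521.22

£31,521.22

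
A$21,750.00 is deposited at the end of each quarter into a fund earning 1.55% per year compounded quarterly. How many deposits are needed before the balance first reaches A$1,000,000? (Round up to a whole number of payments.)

43 payments

Periodic rate r = 0.0155/4 per quarter; n is counted in quarters.
Ordinary annuity FV: 1,000,000 = 21,750 × [((1+r)^n − 1)/r].
(1+r)^n = 1 + 1,000,000 × r / 21,750, so n = ln(1 + 1,000,000·r/21,750) / ln(1+r) = 42.39.
Round up to a whole number of payments: n = 43.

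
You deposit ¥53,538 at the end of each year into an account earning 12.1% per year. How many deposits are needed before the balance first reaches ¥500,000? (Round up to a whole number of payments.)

Periodic rate r = 0.121 per year.
Ordinary annuity FV: 500,000 = 53,538 × [((1+r)^n − 1)/r].
(1+r)^n = 1 + 500,000 × r / 53,538, so n = ln(1 + 500,000·r/53,538) / ln(1+r) = 6.62.
Round up to a whole number of payments: n = 7.

7 payments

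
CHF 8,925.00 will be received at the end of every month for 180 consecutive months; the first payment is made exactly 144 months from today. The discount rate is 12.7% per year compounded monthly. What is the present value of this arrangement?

Ordinary annuity of 180 payments, first payment at period 144.
Periodic rate r = 0.127/12 per month; n is counted in months.
The ordinary-annuity PV formula values the stream one period before the first payment (period 143); discount that back 143 periods:
PV₀ = 8,925 × [1 − (1+r)^−180] / r × (1+r)^−143 = CHF 159,010.72

CHF 159,010.72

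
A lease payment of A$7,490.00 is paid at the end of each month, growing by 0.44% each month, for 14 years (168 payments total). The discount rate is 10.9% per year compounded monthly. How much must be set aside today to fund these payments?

Periodic rate r = 0.109/12 per month; n is counted in months.
Growing ordinary annuity: PV = PMT₁ × [1 − ((1+g)/(1+r))^n] / (r − g) = 7,490 × [1 − ((1+0.0044)/(1+r))^168] / (r − 0.0044) = A$867,287.62.

A$867,287.62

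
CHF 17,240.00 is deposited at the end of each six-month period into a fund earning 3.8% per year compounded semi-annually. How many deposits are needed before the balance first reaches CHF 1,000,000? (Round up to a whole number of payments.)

Periodic rate r = 0.038/2 per half-year; n is counted in half-years.
Ordinary annuity FV: 1,000,000 = 17,240 × [((1+r)^n − 1)/r].
(1+r)^n = 1 + 1,000,000 × r / 17,240, so n = ln(1 + 1,000,000·r/17,240) / ln(1+r) = 39.47.
Round up to a whole number of payments: n = 40.

40 payments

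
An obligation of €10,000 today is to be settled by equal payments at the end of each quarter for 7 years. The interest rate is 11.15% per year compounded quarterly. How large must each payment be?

Level ordinary annuity; solve PV = PMT × [(1 − (1+r)^−n)/r] for PMT.
Periodic rate r = 0.1115/4 per quarter; n is counted in quarters.
With n = 28: PMT = 10,000 / ([(1 − (1+r)^−n)/r]) = €519.18

€519.18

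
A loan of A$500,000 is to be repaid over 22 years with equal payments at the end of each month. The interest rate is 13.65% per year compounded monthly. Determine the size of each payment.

Level ordinary annuity; solve PV = PMT × [(1 − (1+r)^−n)/r] for PMT.
Periodic rate r = 0.1365/12 per month; n is counted in months.
With n = 264: PMT = 500,000 / ([(1 − (1+r)^−n)/r]) = A$5,989.91

A$5,989.91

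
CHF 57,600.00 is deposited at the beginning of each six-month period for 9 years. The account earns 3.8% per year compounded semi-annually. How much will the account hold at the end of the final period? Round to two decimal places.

CHF 1,245,714.02

This is an annuity due: 18 deposits of CHF 57,600.00 at the beginning of each six-month period.
Periodic rate r = 0.038/2 per half-year; n is counted in half-years.
FV = PMT × [((1+r)^n − 1)/r] × (1+r) = 57,600 × [(1+r)^18 − 1] / r × (1+r) = CHF 1,245,714.02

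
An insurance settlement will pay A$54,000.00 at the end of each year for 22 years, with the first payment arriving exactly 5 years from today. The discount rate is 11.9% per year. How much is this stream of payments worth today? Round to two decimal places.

Ordinary annuity of 22 payments, first payment at period 5.
Periodic rate r = 0.119 per year.
The ordinary-annuity PV formula values the stream one period before the first payment (period 4); discount that back 4 periods:
PV₀ = 54,000 × [1 − (1+r)^−22] / r × (1+r)^−4 = A$265,025.65

A$265,025.65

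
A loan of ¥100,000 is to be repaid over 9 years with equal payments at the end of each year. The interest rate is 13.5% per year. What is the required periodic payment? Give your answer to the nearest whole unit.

¥19,851

Level ordinary annuity; solve PV = PMT × [(1 − (1+r)^−n)/r] for PMT.
Periodic rate r = 0.135 per year.
With n = 9: PMT = 100,000 / ([(1 − (1+r)^−n)/r]) = ¥19,851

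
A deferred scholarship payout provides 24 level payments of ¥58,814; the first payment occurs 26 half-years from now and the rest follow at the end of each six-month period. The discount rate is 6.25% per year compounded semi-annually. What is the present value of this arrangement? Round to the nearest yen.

Ordinary annuity of 24 payments, first payment at period 26.
Periodic rate r = 0.0625/2 per half-year; n is counted in half-years.
The ordinary-annuity PV formula values the stream one period before the first payment (period 25); discount that back 25 periods:
PV₀ = 58,814 × [1 − (1+r)^−24] / r × (1+r)^−25 = ¥455,356

¥455,356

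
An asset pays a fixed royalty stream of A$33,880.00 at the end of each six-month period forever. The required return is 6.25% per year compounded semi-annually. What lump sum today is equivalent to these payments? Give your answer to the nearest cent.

Periodic rate r = 0.0625/2 per half-year.
Level perpetuity: PV = PMT / r = 33,880 / (0.0625/2) = A$1,084,160.00.

A$1,084,160.00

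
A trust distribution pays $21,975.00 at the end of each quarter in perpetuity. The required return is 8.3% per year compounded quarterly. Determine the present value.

$1,059,036.14

Periodic rate r = 0.083/4 per quarter.
Level perpetuity: PV = PMT / r = 21,975 / (0.083/4) = $1,059,036.14.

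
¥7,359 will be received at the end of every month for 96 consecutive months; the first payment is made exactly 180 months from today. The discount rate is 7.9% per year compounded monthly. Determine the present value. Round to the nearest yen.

¥161,410

Ordinary annuity of 96 payments, first payment at period 180.
Periodic rate r = 0.079/12 per month; n is counted in months.
The ordinary-annuity PV formula values the stream one period before the first payment (period 179); discount that back 179 periods:
PV₀ = 7,359 × [1 − (1+r)^−96] / r × (1+r)^−179 = ¥161,410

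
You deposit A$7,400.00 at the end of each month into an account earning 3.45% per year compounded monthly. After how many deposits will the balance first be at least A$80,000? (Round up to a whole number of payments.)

Periodic rate r = 0.0345/12 per month; n is counted in months.
Ordinary annuity FV: 80,000 = 7,400 × [((1+r)^n − 1)/r].
(1+r)^n = 1 + 80,000 × r / 7,400, so n = ln(1 + 80,000·r/7,400) / ln(1+r) = 10.66.
Round up to a whole number of payments: n = 11.

11 payments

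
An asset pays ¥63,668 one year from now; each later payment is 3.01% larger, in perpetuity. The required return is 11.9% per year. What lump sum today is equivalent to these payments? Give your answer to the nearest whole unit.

Periodic rate r = 0.119 per year.
Growing perpetuity (Gordon): PV = PMT₁ / (r − g) = 63,668 / (r − 0.0301) = ¥716,175.

¥716,175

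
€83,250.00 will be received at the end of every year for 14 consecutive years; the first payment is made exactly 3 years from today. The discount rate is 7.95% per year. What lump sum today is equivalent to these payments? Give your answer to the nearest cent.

€590,679.23

Ordinary annuity of 14 payments, first payment at period 3.
Periodic rate r = 0.0795 per year.
The ordinary-annuity PV formula values the stream one period before the first payment (period 2); discount that back 2 periods:
PV₀ = 83,250 × [1 − (1+r)^−14] / r × (1+r)^−2 = €590,679.23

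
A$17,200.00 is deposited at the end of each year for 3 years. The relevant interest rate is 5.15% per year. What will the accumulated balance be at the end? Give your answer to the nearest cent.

This is an ordinary annuity: 3 deposits of A$17,200.00 at the end of each year.
Periodic rate r = 0.0515 per year.
FV = PMT × [((1+r)^n − 1)/r] = 17,200 × [(1+r)^3 − 1] / r = A$54,303.02

A$54,303.02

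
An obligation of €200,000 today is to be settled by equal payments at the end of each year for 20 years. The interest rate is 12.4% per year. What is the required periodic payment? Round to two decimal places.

Level ordinary annuity; solve PV = PMT × [(1 − (1+r)^−n)/r] for PMT.
Periodic rate r = 0.124 per year.
With n = 20: PMT = 200,000 / ([(1 − (1+r)^−n)/r]) = €27,449.80

€27,449.80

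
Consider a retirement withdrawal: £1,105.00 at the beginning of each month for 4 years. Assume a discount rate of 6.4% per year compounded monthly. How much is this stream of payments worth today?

£46,934.81

This is an annuity due: 48 payments of £1,105.00 at the beginning of each month.
Periodic rate r = 0.064/12 per month; n is counted in months.
PV = PMT × [(1 − (1+r)^−n)/r] × (1+r) = 1,105 × [1 − (1+r)^−48] / r × (1+r) = £46,934.81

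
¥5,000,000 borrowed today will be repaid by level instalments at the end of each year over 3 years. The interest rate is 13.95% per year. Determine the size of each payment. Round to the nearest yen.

¥2,151,851

Level ordinary annuity; solve PV = PMT × [(1 − (1+r)^−n)/r] for PMT.
Periodic rate r = 0.1395 per year.
With n = 3: PMT = 5,000,000 / ([(1 − (1+r)^−n)/r]) = ¥2,151,851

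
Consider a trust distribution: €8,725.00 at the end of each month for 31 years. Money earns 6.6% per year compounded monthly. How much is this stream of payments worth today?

€1,380,172.08

This is an ordinary annuity: 372 payments of €8,725.00 at the end of each month.
Periodic rate r = 0.066/12 per month; n is counted in months.
PV = PMT × [(1 − (1+r)^−n)/r] = 8,725 × [1 − (1+r)^−372] / r = €1,380,172.08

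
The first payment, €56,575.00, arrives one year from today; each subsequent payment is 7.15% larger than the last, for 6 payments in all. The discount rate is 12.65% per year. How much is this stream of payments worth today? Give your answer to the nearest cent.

€266,859.55

Periodic rate r = 0.1265 per year.
Growing ordinary annuity: PV = PMT₁ × [1 − ((1+g)/(1+r))^n] / (r − g) = 56,575 × [1 − ((1+0.0715)/(1+r))^6] / (r − 0.0715) = €266,859.55.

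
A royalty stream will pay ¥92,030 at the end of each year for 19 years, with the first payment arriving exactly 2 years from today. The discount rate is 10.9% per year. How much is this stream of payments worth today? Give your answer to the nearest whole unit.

Ordinary annuity of 19 payments, first payment at period 2.
Periodic rate r = 0.109 per year.
The ordinary-annuity PV formula values the stream one period before the first payment (period 1); discount that back 1 periods:
PV₀ = 92,030 × [1 − (1+r)^−19] / r × (1+r)^−1 = ¥654,699

¥654,699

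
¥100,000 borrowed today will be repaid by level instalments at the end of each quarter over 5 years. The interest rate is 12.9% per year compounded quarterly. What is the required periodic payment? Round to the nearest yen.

Level ordinary annuity; solve PV = PMT × [(1 − (1+r)^−n)/r] for PMT.
Periodic rate r = 0.129/4 per quarter; n is counted in quarters.
With n = 20: PMT = 100,000 / ([(1 − (1+r)^−n)/r]) = ¥6,862

¥6,862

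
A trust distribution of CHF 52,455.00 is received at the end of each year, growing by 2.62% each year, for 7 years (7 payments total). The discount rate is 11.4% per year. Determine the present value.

CHF 261,142.59

Periodic rate r = 0.114 per year.
Growing ordinary annuity: PV = PMT₁ × [1 − ((1+g)/(1+r))^n] / (r − g) = 52,455 × [1 − ((1+0.0262)/(1+r))^7] / (r − 0.0262) = CHF 261,142.59.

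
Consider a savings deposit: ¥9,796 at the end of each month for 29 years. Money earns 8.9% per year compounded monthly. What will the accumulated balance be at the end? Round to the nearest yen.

This is an ordinary annuity: 348 deposits of ¥9,796 at the end of each month.
Periodic rate r = 0.089/12 per month; n is counted in months.
FV = PMT × [((1+r)^n − 1)/r] = 9,796 × [(1+r)^348 − 1] / r = ¥15,962,138

¥15,962,138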